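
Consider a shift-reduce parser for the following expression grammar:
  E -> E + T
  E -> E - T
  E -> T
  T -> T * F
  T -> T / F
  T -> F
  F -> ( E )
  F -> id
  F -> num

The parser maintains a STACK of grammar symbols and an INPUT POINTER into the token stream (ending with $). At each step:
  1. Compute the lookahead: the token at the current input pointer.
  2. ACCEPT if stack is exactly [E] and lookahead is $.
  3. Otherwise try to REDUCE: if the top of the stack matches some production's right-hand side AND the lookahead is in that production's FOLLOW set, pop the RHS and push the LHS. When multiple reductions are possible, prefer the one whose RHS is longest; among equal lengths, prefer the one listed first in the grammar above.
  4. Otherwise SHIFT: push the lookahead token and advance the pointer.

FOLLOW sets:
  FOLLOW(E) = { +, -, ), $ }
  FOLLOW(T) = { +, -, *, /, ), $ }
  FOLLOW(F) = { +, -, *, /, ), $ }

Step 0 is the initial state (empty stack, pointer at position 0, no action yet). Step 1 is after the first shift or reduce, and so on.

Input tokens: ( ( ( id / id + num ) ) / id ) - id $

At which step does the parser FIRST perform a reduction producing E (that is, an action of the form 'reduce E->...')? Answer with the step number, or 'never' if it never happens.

Step 1: shift (. Stack=[(] ptr=1 lookahead=( remaining=[( ( id / id + num ) ) / id ) - id $]
Step 2: shift (. Stack=[( (] ptr=2 lookahead=( remaining=[( id / id + num ) ) / id ) - id $]
Step 3: shift (. Stack=[( ( (] ptr=3 lookahead=id remaining=[id / id + num ) ) / id ) - id $]
Step 4: shift id. Stack=[( ( ( id] ptr=4 lookahead=/ remaining=[/ id + num ) ) / id ) - id $]
Step 5: reduce F->id. Stack=[( ( ( F] ptr=4 lookahead=/ remaining=[/ id + num ) ) / id ) - id $]
Step 6: reduce T->F. Stack=[( ( ( T] ptr=4 lookahead=/ remaining=[/ id + num ) ) / id ) - id $]
Step 7: shift /. Stack=[( ( ( T /] ptr=5 lookahead=id remaining=[id + num ) ) / id ) - id $]
Step 8: shift id. Stack=[( ( ( T / id] ptr=6 lookahead=+ remaining=[+ num ) ) / id ) - id $]
Step 9: reduce F->id. Stack=[( ( ( T / F] ptr=6 lookahead=+ remaining=[+ num ) ) / id ) - id $]
Step 10: reduce T->T / F. Stack=[( ( ( T] ptr=6 lookahead=+ remaining=[+ num ) ) / id ) - id $]
Step 11: reduce E->T. Stack=[( ( ( E] ptr=6 lookahead=+ remaining=[+ num ) ) / id ) - id $]

Answer: 11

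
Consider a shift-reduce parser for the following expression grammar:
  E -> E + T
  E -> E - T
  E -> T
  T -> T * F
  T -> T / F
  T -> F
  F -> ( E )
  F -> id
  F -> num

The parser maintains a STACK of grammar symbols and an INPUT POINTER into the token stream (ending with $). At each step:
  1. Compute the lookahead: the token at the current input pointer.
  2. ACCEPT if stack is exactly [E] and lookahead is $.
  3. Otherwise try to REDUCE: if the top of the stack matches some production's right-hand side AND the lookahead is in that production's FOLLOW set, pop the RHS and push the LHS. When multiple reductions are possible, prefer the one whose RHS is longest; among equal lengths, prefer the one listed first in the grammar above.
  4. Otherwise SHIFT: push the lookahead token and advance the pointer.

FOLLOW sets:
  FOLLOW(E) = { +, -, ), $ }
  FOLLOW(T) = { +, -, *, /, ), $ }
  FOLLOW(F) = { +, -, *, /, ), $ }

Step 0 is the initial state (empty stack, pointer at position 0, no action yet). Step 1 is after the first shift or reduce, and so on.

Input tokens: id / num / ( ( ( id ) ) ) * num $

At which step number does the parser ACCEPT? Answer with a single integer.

Answer: 32

Derivation:
Step 1: shift id. Stack=[id] ptr=1 lookahead=/ remaining=[/ num / ( ( ( id ) ) ) * num $]
Step 2: reduce F->id. Stack=[F] ptr=1 lookahead=/ remaining=[/ num / ( ( ( id ) ) ) * num $]
Step 3: reduce T->F. Stack=[T] ptr=1 lookahead=/ remaining=[/ num / ( ( ( id ) ) ) * num $]
Step 4: shift /. Stack=[T /] ptr=2 lookahead=num remaining=[num / ( ( ( id ) ) ) * num $]
Step 5: shift num. Stack=[T / num] ptr=3 lookahead=/ remaining=[/ ( ( ( id ) ) ) * num $]
Step 6: reduce F->num. Stack=[T / F] ptr=3 lookahead=/ remaining=[/ ( ( ( id ) ) ) * num $]
Step 7: reduce T->T / F. Stack=[T] ptr=3 lookahead=/ remaining=[/ ( ( ( id ) ) ) * num $]
Step 8: shift /. Stack=[T /] ptr=4 lookahead=( remaining=[( ( ( id ) ) ) * num $]
Step 9: shift (. Stack=[T / (] ptr=5 lookahead=( remaining=[( ( id ) ) ) * num $]
Step 10: shift (. Stack=[T / ( (] ptr=6 lookahead=( remaining=[( id ) ) ) * num $]
Step 11: shift (. Stack=[T / ( ( (] ptr=7 lookahead=id remaining=[id ) ) ) * num $]
Step 12: shift id. Stack=[T / ( ( ( id] ptr=8 lookahead=) remaining=[) ) ) * num $]
Step 13: reduce F->id. Stack=[T / ( ( ( F] ptr=8 lookahead=) remaining=[) ) ) * num $]
Step 14: reduce T->F. Stack=[T / ( ( ( T] ptr=8 lookahead=) remaining=[) ) ) * num $]
Step 15: reduce E->T. Stack=[T / ( ( ( E] ptr=8 lookahead=) remaining=[) ) ) * num $]
Step 16: shift ). Stack=[T / ( ( ( E )] ptr=9 lookahead=) remaining=[) ) * num $]
Step 17: reduce F->( E ). Stack=[T / ( ( F] ptr=9 lookahead=) remaining=[) ) * num $]
Step 18: reduce T->F. Stack=[T / ( ( T] ptr=9 lookahead=) remaining=[) ) * num $]
Step 19: reduce E->T. Stack=[T / ( ( E] ptr=9 lookahead=) remaining=[) ) * num $]
Step 20: shift ). Stack=[T / ( ( E )] ptr=10 lookahead=) remaining=[) * num $]
Step 21: reduce F->( E ). Stack=[T / ( F] ptr=10 lookahead=) remaining=[) * num $]
Step 22: reduce T->F. Stack=[T / ( T] ptr=10 lookahead=) remaining=[) * num $]
Step 23: reduce E->T. Stack=[T / ( E] ptr=10 lookahead=) remaining=[) * num $]
Step 24: shift ). Stack=[T / ( E )] ptr=11 lookahead=* remaining=[* num $]
Step 25: reduce F->( E ). Stack=[T / F] ptr=11 lookahead=* remaining=[* num $]
Step 26: reduce T->T / F. Stack=[T] ptr=11 lookahead=* remaining=[* num $]
Step 27: shift *. Stack=[T *] ptr=12 lookahead=num remaining=[num $]
Step 28: shift num. Stack=[T * num] ptr=13 lookahead=$ remaining=[$]
Step 29: reduce F->num. Stack=[T * F] ptr=13 lookahead=$ remaining=[$]
Step 30: reduce T->T * F. Stack=[T] ptr=13 lookahead=$ remaining=[$]
Step 31: reduce E->T. Stack=[E] ptr=13 lookahead=$ remaining=[$]
Step 32: accept. Stack=[E] ptr=13 lookahead=$ remaining=[$]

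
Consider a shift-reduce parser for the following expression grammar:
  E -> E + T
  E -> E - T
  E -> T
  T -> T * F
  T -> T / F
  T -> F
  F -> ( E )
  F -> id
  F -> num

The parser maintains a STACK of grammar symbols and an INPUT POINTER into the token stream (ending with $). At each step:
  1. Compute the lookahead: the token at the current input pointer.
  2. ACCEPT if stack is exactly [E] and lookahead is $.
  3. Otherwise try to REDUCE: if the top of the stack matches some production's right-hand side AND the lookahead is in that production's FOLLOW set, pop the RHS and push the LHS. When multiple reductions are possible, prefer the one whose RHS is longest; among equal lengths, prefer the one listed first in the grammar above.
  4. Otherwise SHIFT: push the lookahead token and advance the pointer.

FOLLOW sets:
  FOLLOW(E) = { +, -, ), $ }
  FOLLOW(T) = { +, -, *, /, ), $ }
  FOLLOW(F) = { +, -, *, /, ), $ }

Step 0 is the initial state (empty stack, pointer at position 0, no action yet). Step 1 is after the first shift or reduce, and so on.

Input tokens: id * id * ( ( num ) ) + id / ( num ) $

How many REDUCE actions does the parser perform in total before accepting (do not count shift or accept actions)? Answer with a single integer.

Answer: 21

Derivation:
Step 1: shift id. Stack=[id] ptr=1 lookahead=* remaining=[* id * ( ( num ) ) + id / ( num ) $]
Step 2: reduce F->id. Stack=[F] ptr=1 lookahead=* remaining=[* id * ( ( num ) ) + id / ( num ) $]
Step 3: reduce T->F. Stack=[T] ptr=1 lookahead=* remaining=[* id * ( ( num ) ) + id / ( num ) $]
Step 4: shift *. Stack=[T *] ptr=2 lookahead=id remaining=[id * ( ( num ) ) + id / ( num ) $]
Step 5: shift id. Stack=[T * id] ptr=3 lookahead=* remaining=[* ( ( num ) ) + id / ( num ) $]
Step 6: reduce F->id. Stack=[T * F] ptr=3 lookahead=* remaining=[* ( ( num ) ) + id / ( num ) $]
Step 7: reduce T->T * F. Stack=[T] ptr=3 lookahead=* remaining=[* ( ( num ) ) + id / ( num ) $]
Step 8: shift *. Stack=[T *] ptr=4 lookahead=( remaining=[( ( num ) ) + id / ( num ) $]
Step 9: shift (. Stack=[T * (] ptr=5 lookahead=( remaining=[( num ) ) + id / ( num ) $]
Step 10: shift (. Stack=[T * ( (] ptr=6 lookahead=num remaining=[num ) ) + id / ( num ) $]
Step 11: shift num. Stack=[T * ( ( num] ptr=7 lookahead=) remaining=[) ) + id / ( num ) $]
Step 12: reduce F->num. Stack=[T * ( ( F] ptr=7 lookahead=) remaining=[) ) + id / ( num ) $]
Step 13: reduce T->F. Stack=[T * ( ( T] ptr=7 lookahead=) remaining=[) ) + id / ( num ) $]
Step 14: reduce E->T. Stack=[T * ( ( E] ptr=7 lookahead=) remaining=[) ) + id / ( num ) $]
Step 15: shift ). Stack=[T * ( ( E )] ptr=8 lookahead=) remaining=[) + id / ( num ) $]
Step 16: reduce F->( E ). Stack=[T * ( F] ptr=8 lookahead=) remaining=[) + id / ( num ) $]
Step 17: reduce T->F. Stack=[T * ( T] ptr=8 lookahead=) remaining=[) + id / ( num ) $]
Step 18: reduce E->T. Stack=[T * ( E] ptr=8 lookahead=) remaining=[) + id / ( num ) $]
Step 19: shift ). Stack=[T * ( E )] ptr=9 lookahead=+ remaining=[+ id / ( num ) $]
Step 20: reduce F->( E ). Stack=[T * F] ptr=9 lookahead=+ remaining=[+ id / ( num ) $]
Step 21: reduce T->T * F. Stack=[T] ptr=9 lookahead=+ remaining=[+ id / ( num ) $]
Step 22: reduce E->T. Stack=[E] ptr=9 lookahead=+ remaining=[+ id / ( num ) $]
Step 23: shift +. Stack=[E +] ptr=10 lookahead=id remaining=[id / ( num ) $]
Step 24: shift id. Stack=[E + id] ptr=11 lookahead=/ remaining=[/ ( num ) $]
Step 25: reduce F->id. Stack=[E + F] ptr=11 lookahead=/ remaining=[/ ( num ) $]
Step 26: reduce T->F. Stack=[E + T] ptr=11 lookahead=/ remaining=[/ ( num ) $]
Step 27: shift /. Stack=[E + T /] ptr=12 lookahead=( remaining=[( num ) $]
Step 28: shift (. Stack=[E + T / (] ptr=13 lookahead=num remaining=[num ) $]
Step 29: shift num. Stack=[E + T / ( num] ptr=14 lookahead=) remaining=[) $]
Step 30: reduce F->num. Stack=[E + T / ( F] ptr=14 lookahead=) remaining=[) $]
Step 31: reduce T->F. Stack=[E + T / ( T] ptr=14 lookahead=) remaining=[) $]
Step 32: reduce E->T. Stack=[E + T / ( E] ptr=14 lookahead=) remaining=[) $]
Step 33: shift ). Stack=[E + T / ( E )] ptr=15 lookahead=$ remaining=[$]
Step 34: reduce F->( E ). Stack=[E + T / F] ptr=15 lookahead=$ remaining=[$]
Step 35: reduce T->T / F. Stack=[E + T] ptr=15 lookahead=$ remaining=[$]
Step 36: reduce E->E + T. Stack=[E] ptr=15 lookahead=$ remaining=[$]
Step 37: accept. Stack=[E] ptr=15 lookahead=$ remaining=[$]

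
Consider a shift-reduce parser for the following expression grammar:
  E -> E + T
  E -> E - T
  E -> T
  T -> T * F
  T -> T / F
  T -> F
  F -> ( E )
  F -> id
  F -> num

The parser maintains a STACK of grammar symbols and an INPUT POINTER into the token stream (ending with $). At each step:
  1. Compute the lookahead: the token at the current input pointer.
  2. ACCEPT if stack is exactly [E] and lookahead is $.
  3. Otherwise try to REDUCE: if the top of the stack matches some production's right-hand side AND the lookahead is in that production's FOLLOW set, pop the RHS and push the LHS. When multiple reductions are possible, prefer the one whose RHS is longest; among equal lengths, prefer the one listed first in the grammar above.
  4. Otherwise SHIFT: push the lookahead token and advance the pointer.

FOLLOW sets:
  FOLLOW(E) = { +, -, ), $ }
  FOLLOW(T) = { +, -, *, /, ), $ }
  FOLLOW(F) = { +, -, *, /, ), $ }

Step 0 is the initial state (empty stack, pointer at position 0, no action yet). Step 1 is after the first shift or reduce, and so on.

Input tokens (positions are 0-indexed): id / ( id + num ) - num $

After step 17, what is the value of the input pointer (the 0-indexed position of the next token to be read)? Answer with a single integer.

Step 1: shift id. Stack=[id] ptr=1 lookahead=/ remaining=[/ ( id + num ) - num $]
Step 2: reduce F->id. Stack=[F] ptr=1 lookahead=/ remaining=[/ ( id + num ) - num $]
Step 3: reduce T->F. Stack=[T] ptr=1 lookahead=/ remaining=[/ ( id + num ) - num $]
Step 4: shift /. Stack=[T /] ptr=2 lookahead=( remaining=[( id + num ) - num $]
Step 5: shift (. Stack=[T / (] ptr=3 lookahead=id remaining=[id + num ) - num $]
Step 6: shift id. Stack=[T / ( id] ptr=4 lookahead=+ remaining=[+ num ) - num $]
Step 7: reduce F->id. Stack=[T / ( F] ptr=4 lookahead=+ remaining=[+ num ) - num $]
Step 8: reduce T->F. Stack=[T / ( T] ptr=4 lookahead=+ remaining=[+ num ) - num $]
Step 9: reduce E->T. Stack=[T / ( E] ptr=4 lookahead=+ remaining=[+ num ) - num $]
Step 10: shift +. Stack=[T / ( E +] ptr=5 lookahead=num remaining=[num ) - num $]
Step 11: shift num. Stack=[T / ( E + num] ptr=6 lookahead=) remaining=[) - num $]
Step 12: reduce F->num. Stack=[T / ( E + F] ptr=6 lookahead=) remaining=[) - num $]
Step 13: reduce T->F. Stack=[T / ( E + T] ptr=6 lookahead=) remaining=[) - num $]
Step 14: reduce E->E + T. Stack=[T / ( E] ptr=6 lookahead=) remaining=[) - num $]
Step 15: shift ). Stack=[T / ( E )] ptr=7 lookahead=- remaining=[- num $]
Step 16: reduce F->( E ). Stack=[T / F] ptr=7 lookahead=- remaining=[- num $]
Step 17: reduce T->T / F. Stack=[T] ptr=7 lookahead=- remaining=[- num $]

Answer: 7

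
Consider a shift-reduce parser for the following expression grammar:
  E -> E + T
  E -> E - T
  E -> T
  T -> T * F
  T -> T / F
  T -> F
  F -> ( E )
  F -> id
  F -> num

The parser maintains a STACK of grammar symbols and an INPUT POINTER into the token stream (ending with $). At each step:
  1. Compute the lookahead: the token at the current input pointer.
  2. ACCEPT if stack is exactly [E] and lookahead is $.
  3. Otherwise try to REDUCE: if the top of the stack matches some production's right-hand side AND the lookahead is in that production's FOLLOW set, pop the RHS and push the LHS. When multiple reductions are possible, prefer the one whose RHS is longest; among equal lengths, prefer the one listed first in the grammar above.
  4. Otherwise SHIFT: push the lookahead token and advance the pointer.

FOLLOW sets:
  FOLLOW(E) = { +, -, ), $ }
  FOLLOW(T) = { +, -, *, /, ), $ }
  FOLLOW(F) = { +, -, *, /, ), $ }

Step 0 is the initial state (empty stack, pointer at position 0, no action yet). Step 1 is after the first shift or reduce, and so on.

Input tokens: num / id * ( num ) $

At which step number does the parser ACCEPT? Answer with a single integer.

Answer: 18

Derivation:
Step 1: shift num. Stack=[num] ptr=1 lookahead=/ remaining=[/ id * ( num ) $]
Step 2: reduce F->num. Stack=[F] ptr=1 lookahead=/ remaining=[/ id * ( num ) $]
Step 3: reduce T->F. Stack=[T] ptr=1 lookahead=/ remaining=[/ id * ( num ) $]
Step 4: shift /. Stack=[T /] ptr=2 lookahead=id remaining=[id * ( num ) $]
Step 5: shift id. Stack=[T / id] ptr=3 lookahead=* remaining=[* ( num ) $]
Step 6: reduce F->id. Stack=[T / F] ptr=3 lookahead=* remaining=[* ( num ) $]
Step 7: reduce T->T / F. Stack=[T] ptr=3 lookahead=* remaining=[* ( num ) $]
Step 8: shift *. Stack=[T *] ptr=4 lookahead=( remaining=[( num ) $]
Step 9: shift (. Stack=[T * (] ptr=5 lookahead=num remaining=[num ) $]
Step 10: shift num. Stack=[T * ( num] ptr=6 lookahead=) remaining=[) $]
Step 11: reduce F->num. Stack=[T * ( F] ptr=6 lookahead=) remaining=[) $]
Step 12: reduce T->F. Stack=[T * ( T] ptr=6 lookahead=) remaining=[) $]
Step 13: reduce E->T. Stack=[T * ( E] ptr=6 lookahead=) remaining=[) $]
Step 14: shift ). Stack=[T * ( E )] ptr=7 lookahead=$ remaining=[$]
Step 15: reduce F->( E ). Stack=[T * F] ptr=7 lookahead=$ remaining=[$]
Step 16: reduce T->T * F. Stack=[T] ptr=7 lookahead=$ remaining=[$]
Step 17: reduce E->T. Stack=[E] ptr=7 lookahead=$ remaining=[$]
Step 18: accept. Stack=[E] ptr=7 lookahead=$ remaining=[$]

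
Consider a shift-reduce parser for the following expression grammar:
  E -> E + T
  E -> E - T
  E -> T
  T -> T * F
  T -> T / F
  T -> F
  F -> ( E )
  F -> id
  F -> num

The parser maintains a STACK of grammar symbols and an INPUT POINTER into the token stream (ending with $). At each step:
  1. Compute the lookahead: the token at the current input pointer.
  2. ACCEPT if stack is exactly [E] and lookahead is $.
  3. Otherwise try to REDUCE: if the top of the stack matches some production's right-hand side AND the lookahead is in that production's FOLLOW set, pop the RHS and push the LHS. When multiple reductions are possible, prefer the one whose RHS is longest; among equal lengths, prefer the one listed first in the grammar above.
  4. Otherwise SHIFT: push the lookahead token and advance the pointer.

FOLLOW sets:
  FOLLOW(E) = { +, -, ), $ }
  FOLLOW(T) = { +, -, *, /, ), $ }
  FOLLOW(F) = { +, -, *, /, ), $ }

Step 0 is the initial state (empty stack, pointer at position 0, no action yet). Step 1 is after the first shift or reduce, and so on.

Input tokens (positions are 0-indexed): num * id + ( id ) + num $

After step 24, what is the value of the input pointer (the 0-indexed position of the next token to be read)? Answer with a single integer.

Step 1: shift num. Stack=[num] ptr=1 lookahead=* remaining=[* id + ( id ) + num $]
Step 2: reduce F->num. Stack=[F] ptr=1 lookahead=* remaining=[* id + ( id ) + num $]
Step 3: reduce T->F. Stack=[T] ptr=1 lookahead=* remaining=[* id + ( id ) + num $]
Step 4: shift *. Stack=[T *] ptr=2 lookahead=id remaining=[id + ( id ) + num $]
Step 5: shift id. Stack=[T * id] ptr=3 lookahead=+ remaining=[+ ( id ) + num $]
Step 6: reduce F->id. Stack=[T * F] ptr=3 lookahead=+ remaining=[+ ( id ) + num $]
Step 7: reduce T->T * F. Stack=[T] ptr=3 lookahead=+ remaining=[+ ( id ) + num $]
Step 8: reduce E->T. Stack=[E] ptr=3 lookahead=+ remaining=[+ ( id ) + num $]
Step 9: shift +. Stack=[E +] ptr=4 lookahead=( remaining=[( id ) + num $]
Step 10: shift (. Stack=[E + (] ptr=5 lookahead=id remaining=[id ) + num $]
Step 11: shift id. Stack=[E + ( id] ptr=6 lookahead=) remaining=[) + num $]
Step 12: reduce F->id. Stack=[E + ( F] ptr=6 lookahead=) remaining=[) + num $]
Step 13: reduce T->F. Stack=[E + ( T] ptr=6 lookahead=) remaining=[) + num $]
Step 14: reduce E->T. Stack=[E + ( E] ptr=6 lookahead=) remaining=[) + num $]
Step 15: shift ). Stack=[E + ( E )] ptr=7 lookahead=+ remaining=[+ num $]
Step 16: reduce F->( E ). Stack=[E + F] ptr=7 lookahead=+ remaining=[+ num $]
Step 17: reduce T->F. Stack=[E + T] ptr=7 lookahead=+ remaining=[+ num $]
Step 18: reduce E->E + T. Stack=[E] ptr=7 lookahead=+ remaining=[+ num $]
Step 19: shift +. Stack=[E +] ptr=8 lookahead=num remaining=[num $]
Step 20: shift num. Stack=[E + num] ptr=9 lookahead=$ remaining=[$]
Step 21: reduce F->num. Stack=[E + F] ptr=9 lookahead=$ remaining=[$]
Step 22: reduce T->F. Stack=[E + T] ptr=9 lookahead=$ remaining=[$]
Step 23: reduce E->E + T. Stack=[E] ptr=9 lookahead=$ remaining=[$]
Step 24: accept. Stack=[E] ptr=9 lookahead=$ remaining=[$]

Answer: 9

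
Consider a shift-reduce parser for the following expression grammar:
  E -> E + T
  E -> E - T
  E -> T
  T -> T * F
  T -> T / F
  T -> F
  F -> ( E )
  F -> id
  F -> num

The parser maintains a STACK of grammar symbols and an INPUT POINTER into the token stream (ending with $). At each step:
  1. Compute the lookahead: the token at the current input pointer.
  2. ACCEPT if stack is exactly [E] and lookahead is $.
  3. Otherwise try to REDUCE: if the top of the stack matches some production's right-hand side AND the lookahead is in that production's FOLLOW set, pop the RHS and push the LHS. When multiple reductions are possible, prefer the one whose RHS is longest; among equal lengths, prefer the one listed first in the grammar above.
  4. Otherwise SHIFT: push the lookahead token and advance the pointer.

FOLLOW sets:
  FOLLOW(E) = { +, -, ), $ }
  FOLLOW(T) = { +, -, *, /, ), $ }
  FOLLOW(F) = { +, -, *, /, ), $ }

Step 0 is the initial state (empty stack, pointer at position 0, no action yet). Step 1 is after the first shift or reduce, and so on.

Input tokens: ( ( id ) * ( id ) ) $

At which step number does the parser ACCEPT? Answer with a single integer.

Answer: 24

Derivation:
Step 1: shift (. Stack=[(] ptr=1 lookahead=( remaining=[( id ) * ( id ) ) $]
Step 2: shift (. Stack=[( (] ptr=2 lookahead=id remaining=[id ) * ( id ) ) $]
Step 3: shift id. Stack=[( ( id] ptr=3 lookahead=) remaining=[) * ( id ) ) $]
Step 4: reduce F->id. Stack=[( ( F] ptr=3 lookahead=) remaining=[) * ( id ) ) $]
Step 5: reduce T->F. Stack=[( ( T] ptr=3 lookahead=) remaining=[) * ( id ) ) $]
Step 6: reduce E->T. Stack=[( ( E] ptr=3 lookahead=) remaining=[) * ( id ) ) $]
Step 7: shift ). Stack=[( ( E )] ptr=4 lookahead=* remaining=[* ( id ) ) $]
Step 8: reduce F->( E ). Stack=[( F] ptr=4 lookahead=* remaining=[* ( id ) ) $]
Step 9: reduce T->F. Stack=[( T] ptr=4 lookahead=* remaining=[* ( id ) ) $]
Step 10: shift *. Stack=[( T *] ptr=5 lookahead=( remaining=[( id ) ) $]
Step 11: shift (. Stack=[( T * (] ptr=6 lookahead=id remaining=[id ) ) $]
Step 12: shift id. Stack=[( T * ( id] ptr=7 lookahead=) remaining=[) ) $]
Step 13: reduce F->id. Stack=[( T * ( F] ptr=7 lookahead=) remaining=[) ) $]
Step 14: reduce T->F. Stack=[( T * ( T] ptr=7 lookahead=) remaining=[) ) $]
Step 15: reduce E->T. Stack=[( T * ( E] ptr=7 lookahead=) remaining=[) ) $]
Step 16: shift ). Stack=[( T * ( E )] ptr=8 lookahead=) remaining=[) $]
Step 17: reduce F->( E ). Stack=[( T * F] ptr=8 lookahead=) remaining=[) $]
Step 18: reduce T->T * F. Stack=[( T] ptr=8 lookahead=) remaining=[) $]
Step 19: reduce E->T. Stack=[( E] ptr=8 lookahead=) remaining=[) $]
Step 20: shift ). Stack=[( E )] ptr=9 lookahead=$ remaining=[$]
Step 21: reduce F->( E ). Stack=[F] ptr=9 lookahead=$ remaining=[$]
Step 22: reduce T->F. Stack=[T] ptr=9 lookahead=$ remaining=[$]
Step 23: reduce E->T. Stack=[E] ptr=9 lookahead=$ remaining=[$]
Step 24: accept. Stack=[E] ptr=9 lookahead=$ remaining=[$]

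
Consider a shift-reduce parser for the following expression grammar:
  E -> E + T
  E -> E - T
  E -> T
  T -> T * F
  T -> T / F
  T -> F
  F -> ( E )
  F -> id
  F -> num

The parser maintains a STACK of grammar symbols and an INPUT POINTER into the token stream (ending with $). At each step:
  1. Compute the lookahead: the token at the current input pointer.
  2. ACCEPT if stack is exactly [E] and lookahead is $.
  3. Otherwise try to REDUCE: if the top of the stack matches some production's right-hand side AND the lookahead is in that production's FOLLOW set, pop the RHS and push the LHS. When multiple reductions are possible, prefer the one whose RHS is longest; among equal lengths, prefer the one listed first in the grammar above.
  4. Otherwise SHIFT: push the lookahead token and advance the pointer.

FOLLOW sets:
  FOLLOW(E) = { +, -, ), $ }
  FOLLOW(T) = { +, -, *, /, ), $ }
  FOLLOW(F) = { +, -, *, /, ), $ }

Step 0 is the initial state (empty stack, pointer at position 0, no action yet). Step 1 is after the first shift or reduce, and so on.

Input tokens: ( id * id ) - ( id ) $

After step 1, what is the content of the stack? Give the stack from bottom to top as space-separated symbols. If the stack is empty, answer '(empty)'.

Step 1: shift (. Stack=[(] ptr=1 lookahead=id remaining=[id * id ) - ( id ) $]

Answer: (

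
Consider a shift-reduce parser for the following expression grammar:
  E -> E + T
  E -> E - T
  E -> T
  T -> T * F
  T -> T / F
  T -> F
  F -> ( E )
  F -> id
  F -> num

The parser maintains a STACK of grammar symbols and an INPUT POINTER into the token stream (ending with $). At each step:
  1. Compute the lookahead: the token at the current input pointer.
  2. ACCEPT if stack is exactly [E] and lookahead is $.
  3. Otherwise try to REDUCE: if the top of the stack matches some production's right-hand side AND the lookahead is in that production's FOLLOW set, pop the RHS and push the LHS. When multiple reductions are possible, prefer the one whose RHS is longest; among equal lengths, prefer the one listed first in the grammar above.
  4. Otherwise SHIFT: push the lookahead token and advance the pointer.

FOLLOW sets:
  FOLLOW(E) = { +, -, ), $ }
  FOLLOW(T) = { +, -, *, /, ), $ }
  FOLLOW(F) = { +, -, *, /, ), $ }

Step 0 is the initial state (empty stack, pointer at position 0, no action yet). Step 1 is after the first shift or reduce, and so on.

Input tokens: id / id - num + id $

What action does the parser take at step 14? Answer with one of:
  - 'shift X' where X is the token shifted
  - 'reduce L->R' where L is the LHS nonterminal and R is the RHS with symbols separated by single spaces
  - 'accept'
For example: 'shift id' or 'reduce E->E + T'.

Answer: shift +

Derivation:
Step 1: shift id. Stack=[id] ptr=1 lookahead=/ remaining=[/ id - num + id $]
Step 2: reduce F->id. Stack=[F] ptr=1 lookahead=/ remaining=[/ id - num + id $]
Step 3: reduce T->F. Stack=[T] ptr=1 lookahead=/ remaining=[/ id - num + id $]
Step 4: shift /. Stack=[T /] ptr=2 lookahead=id remaining=[id - num + id $]
Step 5: shift id. Stack=[T / id] ptr=3 lookahead=- remaining=[- num + id $]
Step 6: reduce F->id. Stack=[T / F] ptr=3 lookahead=- remaining=[- num + id $]
Step 7: reduce T->T / F. Stack=[T] ptr=3 lookahead=- remaining=[- num + id $]
Step 8: reduce E->T. Stack=[E] ptr=3 lookahead=- remaining=[- num + id $]
Step 9: shift -. Stack=[E -] ptr=4 lookahead=num remaining=[num + id $]
Step 10: shift num. Stack=[E - num] ptr=5 lookahead=+ remaining=[+ id $]
Step 11: reduce F->num. Stack=[E - F] ptr=5 lookahead=+ remaining=[+ id $]
Step 12: reduce T->F. Stack=[E - T] ptr=5 lookahead=+ remaining=[+ id $]
Step 13: reduce E->E - T. Stack=[E] ptr=5 lookahead=+ remaining=[+ id $]
Step 14: shift +. Stack=[E +] ptr=6 lookahead=id remaining=[id $]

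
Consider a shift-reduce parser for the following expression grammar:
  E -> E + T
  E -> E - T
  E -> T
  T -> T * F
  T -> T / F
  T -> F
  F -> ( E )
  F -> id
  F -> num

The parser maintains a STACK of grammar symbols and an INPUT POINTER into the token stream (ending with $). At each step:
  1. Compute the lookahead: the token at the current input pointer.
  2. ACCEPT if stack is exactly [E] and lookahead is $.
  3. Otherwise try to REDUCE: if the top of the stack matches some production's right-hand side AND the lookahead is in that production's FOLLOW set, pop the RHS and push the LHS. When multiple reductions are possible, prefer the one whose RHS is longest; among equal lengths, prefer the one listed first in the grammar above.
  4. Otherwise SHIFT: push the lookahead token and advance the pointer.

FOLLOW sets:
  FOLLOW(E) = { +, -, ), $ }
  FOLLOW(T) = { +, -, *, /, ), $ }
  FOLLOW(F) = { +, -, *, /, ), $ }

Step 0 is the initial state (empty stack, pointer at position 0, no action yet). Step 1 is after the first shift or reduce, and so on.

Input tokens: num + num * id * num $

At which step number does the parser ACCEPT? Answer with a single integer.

Answer: 18

Derivation:
Step 1: shift num. Stack=[num] ptr=1 lookahead=+ remaining=[+ num * id * num $]
Step 2: reduce F->num. Stack=[F] ptr=1 lookahead=+ remaining=[+ num * id * num $]
Step 3: reduce T->F. Stack=[T] ptr=1 lookahead=+ remaining=[+ num * id * num $]
Step 4: reduce E->T. Stack=[E] ptr=1 lookahead=+ remaining=[+ num * id * num $]
Step 5: shift +. Stack=[E +] ptr=2 lookahead=num remaining=[num * id * num $]
Step 6: shift num. Stack=[E + num] ptr=3 lookahead=* remaining=[* id * num $]
Step 7: reduce F->num. Stack=[E + F] ptr=3 lookahead=* remaining=[* id * num $]
Step 8: reduce T->F. Stack=[E + T] ptr=3 lookahead=* remaining=[* id * num $]
Step 9: shift *. Stack=[E + T *] ptr=4 lookahead=id remaining=[id * num $]
Step 10: shift id. Stack=[E + T * id] ptr=5 lookahead=* remaining=[* num $]
Step 11: reduce F->id. Stack=[E + T * F] ptr=5 lookahead=* remaining=[* num $]
Step 12: reduce T->T * F. Stack=[E + T] ptr=5 lookahead=* remaining=[* num $]
Step 13: shift *. Stack=[E + T *] ptr=6 lookahead=num remaining=[num $]
Step 14: shift num. Stack=[E + T * num] ptr=7 lookahead=$ remaining=[$]
Step 15: reduce F->num. Stack=[E + T * F] ptr=7 lookahead=$ remaining=[$]
Step 16: reduce T->T * F. Stack=[E + T] ptr=7 lookahead=$ remaining=[$]
Step 17: reduce E->E + T. Stack=[E] ptr=7 lookahead=$ remaining=[$]
Step 18: accept. Stack=[E] ptr=7 lookahead=$ remaining=[$]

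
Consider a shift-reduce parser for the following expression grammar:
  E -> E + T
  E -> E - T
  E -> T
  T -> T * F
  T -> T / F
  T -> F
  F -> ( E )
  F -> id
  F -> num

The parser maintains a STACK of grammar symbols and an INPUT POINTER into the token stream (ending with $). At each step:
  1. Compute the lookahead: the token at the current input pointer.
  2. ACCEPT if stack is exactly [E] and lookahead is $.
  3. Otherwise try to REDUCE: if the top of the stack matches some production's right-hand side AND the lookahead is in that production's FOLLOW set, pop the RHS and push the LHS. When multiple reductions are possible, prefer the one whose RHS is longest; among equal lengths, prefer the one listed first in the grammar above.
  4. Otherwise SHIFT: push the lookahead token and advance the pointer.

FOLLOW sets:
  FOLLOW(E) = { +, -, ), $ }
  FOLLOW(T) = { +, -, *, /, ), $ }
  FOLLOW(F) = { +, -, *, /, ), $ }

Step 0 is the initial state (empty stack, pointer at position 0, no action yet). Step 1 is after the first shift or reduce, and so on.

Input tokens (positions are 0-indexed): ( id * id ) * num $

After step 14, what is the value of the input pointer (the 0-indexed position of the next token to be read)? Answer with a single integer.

Step 1: shift (. Stack=[(] ptr=1 lookahead=id remaining=[id * id ) * num $]
Step 2: shift id. Stack=[( id] ptr=2 lookahead=* remaining=[* id ) * num $]
Step 3: reduce F->id. Stack=[( F] ptr=2 lookahead=* remaining=[* id ) * num $]
Step 4: reduce T->F. Stack=[( T] ptr=2 lookahead=* remaining=[* id ) * num $]
Step 5: shift *. Stack=[( T *] ptr=3 lookahead=id remaining=[id ) * num $]
Step 6: shift id. Stack=[( T * id] ptr=4 lookahead=) remaining=[) * num $]
Step 7: reduce F->id. Stack=[( T * F] ptr=4 lookahead=) remaining=[) * num $]
Step 8: reduce T->T * F. Stack=[( T] ptr=4 lookahead=) remaining=[) * num $]
Step 9: reduce E->T. Stack=[( E] ptr=4 lookahead=) remaining=[) * num $]
Step 10: shift ). Stack=[( E )] ptr=5 lookahead=* remaining=[* num $]
Step 11: reduce F->( E ). Stack=[F] ptr=5 lookahead=* remaining=[* num $]
Step 12: reduce T->F. Stack=[T] ptr=5 lookahead=* remaining=[* num $]
Step 13: shift *. Stack=[T *] ptr=6 lookahead=num remaining=[num $]
Step 14: shift num. Stack=[T * num] ptr=7 lookahead=$ remaining=[$]

Answer: 7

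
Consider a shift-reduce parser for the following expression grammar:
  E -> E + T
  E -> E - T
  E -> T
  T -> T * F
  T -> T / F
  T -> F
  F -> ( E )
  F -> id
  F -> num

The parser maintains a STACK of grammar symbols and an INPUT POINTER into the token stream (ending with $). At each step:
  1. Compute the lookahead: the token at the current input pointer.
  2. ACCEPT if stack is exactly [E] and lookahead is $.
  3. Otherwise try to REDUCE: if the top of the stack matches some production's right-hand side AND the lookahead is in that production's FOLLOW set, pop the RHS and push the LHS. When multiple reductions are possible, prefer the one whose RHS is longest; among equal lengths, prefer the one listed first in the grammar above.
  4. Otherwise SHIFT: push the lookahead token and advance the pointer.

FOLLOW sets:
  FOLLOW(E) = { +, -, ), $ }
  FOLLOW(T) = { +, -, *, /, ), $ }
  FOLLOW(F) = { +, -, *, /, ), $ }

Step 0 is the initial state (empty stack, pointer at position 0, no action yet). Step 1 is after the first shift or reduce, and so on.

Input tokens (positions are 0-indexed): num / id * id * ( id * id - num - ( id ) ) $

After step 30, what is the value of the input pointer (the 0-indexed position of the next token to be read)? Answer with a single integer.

Step 1: shift num. Stack=[num] ptr=1 lookahead=/ remaining=[/ id * id * ( id * id - num - ( id ) ) $]
Step 2: reduce F->num. Stack=[F] ptr=1 lookahead=/ remaining=[/ id * id * ( id * id - num - ( id ) ) $]
Step 3: reduce T->F. Stack=[T] ptr=1 lookahead=/ remaining=[/ id * id * ( id * id - num - ( id ) ) $]
Step 4: shift /. Stack=[T /] ptr=2 lookahead=id remaining=[id * id * ( id * id - num - ( id ) ) $]
Step 5: shift id. Stack=[T / id] ptr=3 lookahead=* remaining=[* id * ( id * id - num - ( id ) ) $]
Step 6: reduce F->id. Stack=[T / F] ptr=3 lookahead=* remaining=[* id * ( id * id - num - ( id ) ) $]
Step 7: reduce T->T / F. Stack=[T] ptr=3 lookahead=* remaining=[* id * ( id * id - num - ( id ) ) $]
Step 8: shift *. Stack=[T *] ptr=4 lookahead=id remaining=[id * ( id * id - num - ( id ) ) $]
Step 9: shift id. Stack=[T * id] ptr=5 lookahead=* remaining=[* ( id * id - num - ( id ) ) $]
Step 10: reduce F->id. Stack=[T * F] ptr=5 lookahead=* remaining=[* ( id * id - num - ( id ) ) $]
Step 11: reduce T->T * F. Stack=[T] ptr=5 lookahead=* remaining=[* ( id * id - num - ( id ) ) $]
Step 12: shift *. Stack=[T *] ptr=6 lookahead=( remaining=[( id * id - num - ( id ) ) $]
Step 13: shift (. Stack=[T * (] ptr=7 lookahead=id remaining=[id * id - num - ( id ) ) $]
Step 14: shift id. Stack=[T * ( id] ptr=8 lookahead=* remaining=[* id - num - ( id ) ) $]
Step 15: reduce F->id. Stack=[T * ( F] ptr=8 lookahead=* remaining=[* id - num - ( id ) ) $]
Step 16: reduce T->F. Stack=[T * ( T] ptr=8 lookahead=* remaining=[* id - num - ( id ) ) $]
Step 17: shift *. Stack=[T * ( T *] ptr=9 lookahead=id remaining=[id - num - ( id ) ) $]
Step 18: shift id. Stack=[T * ( T * id] ptr=10 lookahead=- remaining=[- num - ( id ) ) $]
Step 19: reduce F->id. Stack=[T * ( T * F] ptr=10 lookahead=- remaining=[- num - ( id ) ) $]
Step 20: reduce T->T * F. Stack=[T * ( T] ptr=10 lookahead=- remaining=[- num - ( id ) ) $]
Step 21: reduce E->T. Stack=[T * ( E] ptr=10 lookahead=- remaining=[- num - ( id ) ) $]
Step 22: shift -. Stack=[T * ( E -] ptr=11 lookahead=num remaining=[num - ( id ) ) $]
Step 23: shift num. Stack=[T * ( E - num] ptr=12 lookahead=- remaining=[- ( id ) ) $]
Step 24: reduce F->num. Stack=[T * ( E - F] ptr=12 lookahead=- remaining=[- ( id ) ) $]
Step 25: reduce T->F. Stack=[T * ( E - T] ptr=12 lookahead=- remaining=[- ( id ) ) $]
Step 26: reduce E->E - T. Stack=[T * ( E] ptr=12 lookahead=- remaining=[- ( id ) ) $]
Step 27: shift -. Stack=[T * ( E -] ptr=13 lookahead=( remaining=[( id ) ) $]
Step 28: shift (. Stack=[T * ( E - (] ptr=14 lookahead=id remaining=[id ) ) $]
Step 29: shift id. Stack=[T * ( E - ( id] ptr=15 lookahead=) remaining=[) ) $]
Step 30: reduce F->id. Stack=[T * ( E - ( F] ptr=15 lookahead=) remaining=[) ) $]

Answer: 15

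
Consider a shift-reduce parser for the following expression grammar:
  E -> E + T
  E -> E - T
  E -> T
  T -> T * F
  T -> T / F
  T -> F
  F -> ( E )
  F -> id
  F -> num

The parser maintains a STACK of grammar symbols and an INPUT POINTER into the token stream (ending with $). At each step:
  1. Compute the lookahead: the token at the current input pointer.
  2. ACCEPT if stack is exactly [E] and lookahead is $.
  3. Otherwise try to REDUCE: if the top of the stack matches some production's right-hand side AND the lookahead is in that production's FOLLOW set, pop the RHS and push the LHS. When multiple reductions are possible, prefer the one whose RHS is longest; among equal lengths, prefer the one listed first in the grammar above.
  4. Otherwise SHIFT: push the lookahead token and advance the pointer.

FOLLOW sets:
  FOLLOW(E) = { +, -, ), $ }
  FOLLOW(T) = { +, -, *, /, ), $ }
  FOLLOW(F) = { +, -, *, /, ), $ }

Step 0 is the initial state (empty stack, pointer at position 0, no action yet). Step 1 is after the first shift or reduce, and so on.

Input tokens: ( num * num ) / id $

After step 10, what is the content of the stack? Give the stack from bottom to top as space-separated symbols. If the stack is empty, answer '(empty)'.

Step 1: shift (. Stack=[(] ptr=1 lookahead=num remaining=[num * num ) / id $]
Step 2: shift num. Stack=[( num] ptr=2 lookahead=* remaining=[* num ) / id $]
Step 3: reduce F->num. Stack=[( F] ptr=2 lookahead=* remaining=[* num ) / id $]
Step 4: reduce T->F. Stack=[( T] ptr=2 lookahead=* remaining=[* num ) / id $]
Step 5: shift *. Stack=[( T *] ptr=3 lookahead=num remaining=[num ) / id $]
Step 6: shift num. Stack=[( T * num] ptr=4 lookahead=) remaining=[) / id $]
Step 7: reduce F->num. Stack=[( T * F] ptr=4 lookahead=) remaining=[) / id $]
Step 8: reduce T->T * F. Stack=[( T] ptr=4 lookahead=) remaining=[) / id $]
Step 9: reduce E->T. Stack=[( E] ptr=4 lookahead=) remaining=[) / id $]
Step 10: shift ). Stack=[( E )] ptr=5 lookahead=/ remaining=[/ id $]

Answer: ( E )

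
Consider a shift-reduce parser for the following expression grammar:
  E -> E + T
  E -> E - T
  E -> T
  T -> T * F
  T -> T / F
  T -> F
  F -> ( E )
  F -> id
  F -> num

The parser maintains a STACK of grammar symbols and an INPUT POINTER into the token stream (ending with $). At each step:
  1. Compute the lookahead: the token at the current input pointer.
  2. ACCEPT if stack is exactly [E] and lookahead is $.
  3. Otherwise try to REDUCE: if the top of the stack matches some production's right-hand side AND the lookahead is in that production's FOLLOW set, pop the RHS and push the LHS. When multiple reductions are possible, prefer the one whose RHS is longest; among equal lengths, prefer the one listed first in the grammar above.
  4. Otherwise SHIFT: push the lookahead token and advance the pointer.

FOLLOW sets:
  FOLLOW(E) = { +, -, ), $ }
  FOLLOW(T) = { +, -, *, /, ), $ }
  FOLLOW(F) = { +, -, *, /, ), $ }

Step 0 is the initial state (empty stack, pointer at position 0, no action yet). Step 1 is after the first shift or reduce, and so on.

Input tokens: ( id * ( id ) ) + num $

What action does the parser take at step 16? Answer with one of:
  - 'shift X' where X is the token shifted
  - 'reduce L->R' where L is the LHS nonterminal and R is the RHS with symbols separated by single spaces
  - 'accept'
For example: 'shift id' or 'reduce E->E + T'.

Answer: reduce F->( E )

Derivation:
Step 1: shift (. Stack=[(] ptr=1 lookahead=id remaining=[id * ( id ) ) + num $]
Step 2: shift id. Stack=[( id] ptr=2 lookahead=* remaining=[* ( id ) ) + num $]
Step 3: reduce F->id. Stack=[( F] ptr=2 lookahead=* remaining=[* ( id ) ) + num $]
Step 4: reduce T->F. Stack=[( T] ptr=2 lookahead=* remaining=[* ( id ) ) + num $]
Step 5: shift *. Stack=[( T *] ptr=3 lookahead=( remaining=[( id ) ) + num $]
Step 6: shift (. Stack=[( T * (] ptr=4 lookahead=id remaining=[id ) ) + num $]
Step 7: shift id. Stack=[( T * ( id] ptr=5 lookahead=) remaining=[) ) + num $]
Step 8: reduce F->id. Stack=[( T * ( F] ptr=5 lookahead=) remaining=[) ) + num $]
Step 9: reduce T->F. Stack=[( T * ( T] ptr=5 lookahead=) remaining=[) ) + num $]
Step 10: reduce E->T. Stack=[( T * ( E] ptr=5 lookahead=) remaining=[) ) + num $]
Step 11: shift ). Stack=[( T * ( E )] ptr=6 lookahead=) remaining=[) + num $]
Step 12: reduce F->( E ). Stack=[( T * F] ptr=6 lookahead=) remaining=[) + num $]
Step 13: reduce T->T * F. Stack=[( T] ptr=6 lookahead=) remaining=[) + num $]
Step 14: reduce E->T. Stack=[( E] ptr=6 lookahead=) remaining=[) + num $]
Step 15: shift ). Stack=[( E )] ptr=7 lookahead=+ remaining=[+ num $]
Step 16: reduce F->( E ). Stack=[F] ptr=7 lookahead=+ remaining=[+ num $]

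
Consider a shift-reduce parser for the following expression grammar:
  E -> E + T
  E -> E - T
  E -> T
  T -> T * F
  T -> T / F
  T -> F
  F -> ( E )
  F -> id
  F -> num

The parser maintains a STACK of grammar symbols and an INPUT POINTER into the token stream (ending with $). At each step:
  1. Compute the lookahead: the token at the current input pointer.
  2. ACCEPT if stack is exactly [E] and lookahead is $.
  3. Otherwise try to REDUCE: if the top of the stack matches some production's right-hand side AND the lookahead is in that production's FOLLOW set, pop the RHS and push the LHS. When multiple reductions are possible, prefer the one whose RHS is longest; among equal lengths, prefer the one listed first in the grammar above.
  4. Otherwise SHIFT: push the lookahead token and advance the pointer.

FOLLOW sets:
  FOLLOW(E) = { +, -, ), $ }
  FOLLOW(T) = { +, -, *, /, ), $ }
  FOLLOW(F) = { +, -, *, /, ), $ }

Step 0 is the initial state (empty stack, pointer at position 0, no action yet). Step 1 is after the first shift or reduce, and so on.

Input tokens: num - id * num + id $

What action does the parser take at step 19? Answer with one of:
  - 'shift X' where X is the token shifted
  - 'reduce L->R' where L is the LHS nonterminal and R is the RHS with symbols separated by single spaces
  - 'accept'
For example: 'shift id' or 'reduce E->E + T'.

Answer: accept

Derivation:
Step 1: shift num. Stack=[num] ptr=1 lookahead=- remaining=[- id * num + id $]
Step 2: reduce F->num. Stack=[F] ptr=1 lookahead=- remaining=[- id * num + id $]
Step 3: reduce T->F. Stack=[T] ptr=1 lookahead=- remaining=[- id * num + id $]
Step 4: reduce E->T. Stack=[E] ptr=1 lookahead=- remaining=[- id * num + id $]
Step 5: shift -. Stack=[E -] ptr=2 lookahead=id remaining=[id * num + id $]
Step 6: shift id. Stack=[E - id] ptr=3 lookahead=* remaining=[* num + id $]
Step 7: reduce F->id. Stack=[E - F] ptr=3 lookahead=* remaining=[* num + id $]
Step 8: reduce T->F. Stack=[E - T] ptr=3 lookahead=* remaining=[* num + id $]
Step 9: shift *. Stack=[E - T *] ptr=4 lookahead=num remaining=[num + id $]
Step 10: shift num. Stack=[E - T * num] ptr=5 lookahead=+ remaining=[+ id $]
Step 11: reduce F->num. Stack=[E - T * F] ptr=5 lookahead=+ remaining=[+ id $]
Step 12: reduce T->T * F. Stack=[E - T] ptr=5 lookahead=+ remaining=[+ id $]
Step 13: reduce E->E - T. Stack=[E] ptr=5 lookahead=+ remaining=[+ id $]
Step 14: shift +. Stack=[E +] ptr=6 lookahead=id remaining=[id $]
Step 15: shift id. Stack=[E + id] ptr=7 lookahead=$ remaining=[$]
Step 16: reduce F->id. Stack=[E + F] ptr=7 lookahead=$ remaining=[$]
Step 17: reduce T->F. Stack=[E + T] ptr=7 lookahead=$ remaining=[$]
Step 18: reduce E->E + T. Stack=[E] ptr=7 lookahead=$ remaining=[$]
Step 19: accept. Stack=[E] ptr=7 lookahead=$ remaining=[$]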